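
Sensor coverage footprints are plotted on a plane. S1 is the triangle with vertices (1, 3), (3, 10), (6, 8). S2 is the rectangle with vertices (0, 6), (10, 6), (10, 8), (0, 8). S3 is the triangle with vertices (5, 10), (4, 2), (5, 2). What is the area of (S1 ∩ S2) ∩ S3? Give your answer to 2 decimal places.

The region (S1 ∩ S2) ∩ S3 is the polygon with vertices (5,8), (5,7), (4.571,6.571), (4.75,8).
By the shoelace formula its area is 0.39.

0.39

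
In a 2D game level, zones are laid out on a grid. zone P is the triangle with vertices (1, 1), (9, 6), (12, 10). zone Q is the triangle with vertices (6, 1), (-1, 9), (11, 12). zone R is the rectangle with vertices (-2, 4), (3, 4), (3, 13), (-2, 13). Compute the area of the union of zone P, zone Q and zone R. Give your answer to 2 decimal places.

96.40

By inclusion–exclusion:
Individual areas: |zone P| = 8.5, |zone Q| = 58.5, |zone R| = 45.
|zone P∩zone Q| = 4.4604.
|zone P∩zone R| = 0.
|zone Q∩zone R| = 11.1429.
|zone P∩zone Q∩zone R| = 0.
|zone P ∪ zone Q ∪ zone R| = 112 − 15.6033 + 0 = 96.40.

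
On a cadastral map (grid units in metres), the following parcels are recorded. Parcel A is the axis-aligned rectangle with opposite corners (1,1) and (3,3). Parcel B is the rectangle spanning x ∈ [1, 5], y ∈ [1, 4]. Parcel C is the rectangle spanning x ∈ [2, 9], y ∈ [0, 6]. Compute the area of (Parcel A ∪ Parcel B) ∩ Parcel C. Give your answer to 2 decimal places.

The region (Parcel A ∪ Parcel B) ∩ Parcel C is the polygon with vertices (5,4), (5,1), (3,1), (2,1), (2,4).
By the shoelace formula its area is 9.00.

9.00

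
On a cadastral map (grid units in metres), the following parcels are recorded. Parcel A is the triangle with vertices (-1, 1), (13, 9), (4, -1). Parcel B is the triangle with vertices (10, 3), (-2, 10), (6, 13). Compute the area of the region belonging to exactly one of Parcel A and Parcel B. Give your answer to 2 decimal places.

72.30

|Parcel A| = 34, |Parcel B| = 46, |Parcel A∩Parcel B| = 3.8491.
|Parcel A △ Parcel B| = |Parcel A| + |Parcel B| − 2·|Parcel A∩Parcel B| = 34 + 46 − 7.6982 = 72.30.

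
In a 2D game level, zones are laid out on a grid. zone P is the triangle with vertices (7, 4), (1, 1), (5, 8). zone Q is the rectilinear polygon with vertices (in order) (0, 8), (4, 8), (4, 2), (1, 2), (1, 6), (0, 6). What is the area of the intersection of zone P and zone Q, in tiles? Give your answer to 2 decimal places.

4.91

The intersection is the polygon with vertices (3,2), (1.571,2), (4,6.25), (4,2.5).
By the shoelace formula its area is 4.91.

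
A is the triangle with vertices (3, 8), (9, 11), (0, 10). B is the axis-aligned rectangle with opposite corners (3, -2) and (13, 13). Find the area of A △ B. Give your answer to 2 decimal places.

|A| = 10.5, |B| = 150, |A∩B| = 7.
|A △ B| = |A| + |B| − 2·|A∩B| = 10.5 + 150 − 14 = 146.50.

146.50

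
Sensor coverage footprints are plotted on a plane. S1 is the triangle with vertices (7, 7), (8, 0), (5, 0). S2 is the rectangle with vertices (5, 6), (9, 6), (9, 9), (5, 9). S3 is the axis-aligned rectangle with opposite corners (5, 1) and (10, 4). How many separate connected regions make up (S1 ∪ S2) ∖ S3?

2

(S1 ∪ S2) ∖ S3 splits into 2 disjoint pieces (area 2.7857, area 13.7143).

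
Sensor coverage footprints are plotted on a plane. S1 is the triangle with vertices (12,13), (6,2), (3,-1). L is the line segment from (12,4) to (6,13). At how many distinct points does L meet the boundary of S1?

The segment meets the boundary at (9.055,8.418), (9.3,8.05).

2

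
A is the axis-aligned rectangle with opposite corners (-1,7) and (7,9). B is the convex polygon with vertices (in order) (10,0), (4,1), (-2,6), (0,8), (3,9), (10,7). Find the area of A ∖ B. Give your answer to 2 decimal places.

5.29

|A| = 16, |A∩B| = 10.7143.
|A ∖ B| = |A| − |A∩B| = 16 − 10.7143 = 5.29.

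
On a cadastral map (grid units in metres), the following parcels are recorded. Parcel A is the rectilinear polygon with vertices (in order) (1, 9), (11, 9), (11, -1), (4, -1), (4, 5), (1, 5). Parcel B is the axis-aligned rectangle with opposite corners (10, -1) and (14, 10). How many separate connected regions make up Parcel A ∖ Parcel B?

Parcel A ∖ Parcel B is a single connected region.

1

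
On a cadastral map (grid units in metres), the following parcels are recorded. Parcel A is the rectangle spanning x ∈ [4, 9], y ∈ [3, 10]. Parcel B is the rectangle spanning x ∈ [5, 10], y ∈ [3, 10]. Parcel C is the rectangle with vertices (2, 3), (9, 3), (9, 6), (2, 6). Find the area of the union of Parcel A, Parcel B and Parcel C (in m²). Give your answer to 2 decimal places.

48.00

By inclusion–exclusion:
Individual areas: |Parcel A| = 35, |Parcel B| = 35, |Parcel C| = 21.
|Parcel A∩Parcel B|: x∈[5,9], y∈[3,10] → 4·7 = 28.
|Parcel A∩Parcel C|: x∈[4,9], y∈[3,6] → 5·3 = 15.
|Parcel B∩Parcel C|: x∈[5,9], y∈[3,6] → 4·3 = 12.
|Parcel A∩Parcel B∩Parcel C| = 12.
|Parcel A ∪ Parcel B ∪ Parcel C| = 91 − 55 + 12 = 48.00.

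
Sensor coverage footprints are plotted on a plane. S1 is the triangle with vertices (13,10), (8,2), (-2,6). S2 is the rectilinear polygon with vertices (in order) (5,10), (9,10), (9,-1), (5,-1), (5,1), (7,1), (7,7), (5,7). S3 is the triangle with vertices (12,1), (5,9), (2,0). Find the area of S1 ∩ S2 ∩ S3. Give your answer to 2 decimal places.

7.44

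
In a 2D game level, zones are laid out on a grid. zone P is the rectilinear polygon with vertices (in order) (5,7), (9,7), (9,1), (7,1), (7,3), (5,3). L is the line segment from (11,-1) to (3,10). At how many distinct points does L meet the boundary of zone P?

2

The segment meets the boundary at (5.182,7), (9,1.75).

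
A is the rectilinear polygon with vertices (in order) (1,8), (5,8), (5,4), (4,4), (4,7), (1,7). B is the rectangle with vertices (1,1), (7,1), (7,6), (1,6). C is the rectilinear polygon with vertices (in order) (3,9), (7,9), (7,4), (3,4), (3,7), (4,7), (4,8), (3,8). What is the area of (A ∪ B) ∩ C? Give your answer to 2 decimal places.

|A ∪ B| = 35.
|(A ∪ B) ∩ C| = 10.00.

10.00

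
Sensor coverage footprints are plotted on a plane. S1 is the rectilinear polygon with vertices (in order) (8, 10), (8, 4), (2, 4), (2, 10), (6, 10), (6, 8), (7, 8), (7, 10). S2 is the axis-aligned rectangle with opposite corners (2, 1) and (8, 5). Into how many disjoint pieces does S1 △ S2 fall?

S1 △ S2 splits into 2 disjoint pieces (area 28, area 18).

2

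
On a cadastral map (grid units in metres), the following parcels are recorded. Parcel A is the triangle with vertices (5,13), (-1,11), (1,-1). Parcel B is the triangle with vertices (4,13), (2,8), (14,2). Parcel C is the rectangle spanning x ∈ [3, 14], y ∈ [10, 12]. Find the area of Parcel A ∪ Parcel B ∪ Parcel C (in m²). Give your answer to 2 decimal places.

83.88

By inclusion–exclusion:
Individual areas: |Parcel A| = 38, |Parcel B| = 36, |Parcel C| = 22.
|Parcel A∩Parcel B| = 6.4859.
|Parcel A∩Parcel C| = 2.8571.
|Parcel B∩Parcel C| = 5.1864.
|Parcel A∩Parcel B∩Parcel C| = 2.4071.
|Parcel A ∪ Parcel B ∪ Parcel C| = 96 − 14.5294 + 2.4071 = 83.88.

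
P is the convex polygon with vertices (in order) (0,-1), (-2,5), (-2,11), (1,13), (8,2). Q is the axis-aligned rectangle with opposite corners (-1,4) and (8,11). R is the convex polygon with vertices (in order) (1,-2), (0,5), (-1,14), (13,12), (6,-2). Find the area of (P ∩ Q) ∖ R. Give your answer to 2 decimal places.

5.07

|P ∩ Q| = 38.5.
|(P ∩ Q) ∩ R| = 33.4286.
|(P ∩ Q) ∖ R| = 38.5 − 33.4286 = 5.07.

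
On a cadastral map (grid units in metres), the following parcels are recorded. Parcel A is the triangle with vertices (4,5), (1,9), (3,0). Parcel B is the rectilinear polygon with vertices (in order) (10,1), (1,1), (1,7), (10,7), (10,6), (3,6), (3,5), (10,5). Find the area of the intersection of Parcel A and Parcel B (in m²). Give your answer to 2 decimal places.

The intersection is the polygon with vertices (3.25,6), (3,6), (3,5), (4,5), (3.2,1), (2.778,1), (1.444,7), (2.5,7).
By the shoelace formula its area is 7.61.

7.61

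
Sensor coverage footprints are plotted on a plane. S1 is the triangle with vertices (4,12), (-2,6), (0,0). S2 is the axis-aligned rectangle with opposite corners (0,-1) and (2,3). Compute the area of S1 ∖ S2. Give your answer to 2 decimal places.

|S1| = 24, |S1∩S2| = 1.5.
|S1 ∖ S2| = |S1| − |S1∩S2| = 24 − 1.5 = 22.50.

22.50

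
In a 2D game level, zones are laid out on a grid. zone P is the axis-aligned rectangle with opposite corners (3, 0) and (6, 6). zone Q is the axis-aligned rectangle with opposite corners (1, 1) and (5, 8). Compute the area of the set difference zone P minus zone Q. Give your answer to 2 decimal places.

8.00

|zone P∩zone Q|: x∈[3,5], y∈[1,6] → 2·5 = 10.
|zone P| = 18.
|zone P ∖ zone Q| = |zone P| − |zone P∩zone Q| = 18 − 10 = 8.00.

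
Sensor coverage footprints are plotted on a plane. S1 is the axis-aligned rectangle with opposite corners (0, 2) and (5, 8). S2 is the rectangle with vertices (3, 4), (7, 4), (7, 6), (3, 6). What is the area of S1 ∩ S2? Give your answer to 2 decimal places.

4.00

|S1∩S2|: x∈[3,5], y∈[4,6] → 2·2 = 4.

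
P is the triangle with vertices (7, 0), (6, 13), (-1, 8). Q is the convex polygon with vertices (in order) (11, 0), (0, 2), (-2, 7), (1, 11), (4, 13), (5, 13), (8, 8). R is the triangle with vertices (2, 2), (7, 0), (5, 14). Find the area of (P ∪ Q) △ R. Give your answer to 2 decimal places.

|P ∪ Q| = 100.5085.
|(P ∪ Q) ∩ R| = 31.8924.
|(P ∪ Q) △ R| = 100.5085 + 33 − 63.7847 = 69.72.

69.72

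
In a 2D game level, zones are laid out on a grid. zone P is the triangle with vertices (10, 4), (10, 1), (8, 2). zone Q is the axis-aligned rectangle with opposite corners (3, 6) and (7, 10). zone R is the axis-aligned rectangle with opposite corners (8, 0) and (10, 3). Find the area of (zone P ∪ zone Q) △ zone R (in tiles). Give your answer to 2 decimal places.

|zone P ∪ zone Q| = 19.
|(zone P ∪ zone Q) ∩ zone R| = 2.5.
|(zone P ∪ zone Q) △ zone R| = 19 + 6 − 5 = 20.00.

20.00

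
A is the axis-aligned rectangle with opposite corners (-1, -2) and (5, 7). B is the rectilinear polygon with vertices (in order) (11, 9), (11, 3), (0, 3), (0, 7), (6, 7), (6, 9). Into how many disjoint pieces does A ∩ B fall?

A ∩ B is a single connected region.

1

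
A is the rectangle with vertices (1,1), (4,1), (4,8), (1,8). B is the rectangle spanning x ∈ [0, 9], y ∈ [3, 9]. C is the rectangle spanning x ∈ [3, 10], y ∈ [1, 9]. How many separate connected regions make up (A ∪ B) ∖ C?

(A ∪ B) ∖ C is a single connected region.

1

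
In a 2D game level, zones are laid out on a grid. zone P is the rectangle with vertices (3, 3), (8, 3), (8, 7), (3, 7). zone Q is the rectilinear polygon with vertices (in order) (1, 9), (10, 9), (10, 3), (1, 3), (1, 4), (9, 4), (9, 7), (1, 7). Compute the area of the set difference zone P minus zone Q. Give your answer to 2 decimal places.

15.00

|zone P| = 20, |zone P∩zone Q| = 5.
|zone P ∖ zone Q| = |zone P| − |zone P∩zone Q| = 20 − 5 = 15.00.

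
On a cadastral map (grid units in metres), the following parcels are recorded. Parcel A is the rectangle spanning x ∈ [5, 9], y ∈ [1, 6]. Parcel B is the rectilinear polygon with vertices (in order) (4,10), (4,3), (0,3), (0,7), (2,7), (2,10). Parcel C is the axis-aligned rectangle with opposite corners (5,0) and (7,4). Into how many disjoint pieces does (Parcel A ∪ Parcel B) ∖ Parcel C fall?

(Parcel A ∪ Parcel B) ∖ Parcel C splits into 2 disjoint pieces (area 14, area 22).

2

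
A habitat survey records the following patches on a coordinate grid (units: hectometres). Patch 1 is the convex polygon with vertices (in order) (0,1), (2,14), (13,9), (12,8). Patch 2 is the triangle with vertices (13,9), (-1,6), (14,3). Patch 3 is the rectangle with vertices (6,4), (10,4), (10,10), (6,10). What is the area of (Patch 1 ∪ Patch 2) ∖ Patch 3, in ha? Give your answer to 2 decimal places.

78.15

|Patch 1 ∪ Patch 2| = 101.2569.
|(Patch 1 ∪ Patch 2) ∩ Patch 3| = 23.1064.
|(Patch 1 ∪ Patch 2) ∖ Patch 3| = 101.2569 − 23.1064 = 78.15.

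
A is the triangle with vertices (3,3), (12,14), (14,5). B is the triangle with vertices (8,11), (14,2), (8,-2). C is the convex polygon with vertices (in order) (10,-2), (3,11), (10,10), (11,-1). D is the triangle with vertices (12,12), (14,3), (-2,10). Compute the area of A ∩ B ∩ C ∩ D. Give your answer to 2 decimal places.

The intersection is the polygon with vertices (10.497,4.532), (8,5.625), (8,9.111), (8.694,9.959), (10.21,7.684).
By the shoelace formula its area is 9.06.

9.06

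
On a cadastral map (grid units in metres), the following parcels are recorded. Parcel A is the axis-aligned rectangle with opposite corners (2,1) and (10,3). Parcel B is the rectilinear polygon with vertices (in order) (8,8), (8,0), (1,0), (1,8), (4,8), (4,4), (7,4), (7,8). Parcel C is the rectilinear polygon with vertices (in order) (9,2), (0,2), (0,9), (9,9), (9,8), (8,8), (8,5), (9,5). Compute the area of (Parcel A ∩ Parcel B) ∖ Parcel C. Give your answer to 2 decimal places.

6.00

|Parcel A ∩ Parcel B| = 12.
|(Parcel A ∩ Parcel B) ∩ Parcel C| = 6.
|(Parcel A ∩ Parcel B) ∖ Parcel C| = 12 − 6 = 6.00.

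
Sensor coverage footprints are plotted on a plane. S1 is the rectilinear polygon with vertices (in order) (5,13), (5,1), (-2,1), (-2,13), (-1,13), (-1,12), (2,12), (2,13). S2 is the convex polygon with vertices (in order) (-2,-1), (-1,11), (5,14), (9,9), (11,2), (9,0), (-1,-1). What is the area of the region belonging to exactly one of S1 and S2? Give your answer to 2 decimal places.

78.17

|S1| = 81, |S2| = 141, |S1∩S2| = 71.9167.
|S1 △ S2| = |S1| + |S2| − 2·|S1∩S2| = 81 + 141 − 143.8333 = 78.17.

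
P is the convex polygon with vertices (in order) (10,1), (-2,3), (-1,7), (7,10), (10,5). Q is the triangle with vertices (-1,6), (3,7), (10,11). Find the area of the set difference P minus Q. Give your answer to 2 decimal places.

|P| = 71.5, |P∩Q| = 4.0568.
|P ∖ Q| = |P| − |P∩Q| = 71.5 − 4.0568 = 67.44.

67.44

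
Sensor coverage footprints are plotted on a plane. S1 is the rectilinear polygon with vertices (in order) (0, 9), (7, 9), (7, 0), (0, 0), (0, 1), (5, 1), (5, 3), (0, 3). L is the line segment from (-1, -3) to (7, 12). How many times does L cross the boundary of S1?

The segment meets the boundary at (5.4,9), (1.133,1), (2.2,3), (0.6,0).

4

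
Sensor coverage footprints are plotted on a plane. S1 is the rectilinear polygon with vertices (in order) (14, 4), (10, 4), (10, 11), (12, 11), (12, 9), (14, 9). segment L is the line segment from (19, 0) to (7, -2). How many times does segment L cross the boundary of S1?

0

The segment lies entirely outside S1 and never meets its boundary.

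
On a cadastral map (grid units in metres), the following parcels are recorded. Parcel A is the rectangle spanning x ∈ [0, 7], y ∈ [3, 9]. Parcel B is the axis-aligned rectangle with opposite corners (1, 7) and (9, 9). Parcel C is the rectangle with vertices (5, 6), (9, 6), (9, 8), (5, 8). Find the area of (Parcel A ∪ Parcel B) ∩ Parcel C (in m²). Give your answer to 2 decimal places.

The region (Parcel A ∪ Parcel B) ∩ Parcel C is the polygon with vertices (9,7), (7,7), (7,6), (5,6), (5,8), (9,8).
By the shoelace formula its area is 6.00.

6.00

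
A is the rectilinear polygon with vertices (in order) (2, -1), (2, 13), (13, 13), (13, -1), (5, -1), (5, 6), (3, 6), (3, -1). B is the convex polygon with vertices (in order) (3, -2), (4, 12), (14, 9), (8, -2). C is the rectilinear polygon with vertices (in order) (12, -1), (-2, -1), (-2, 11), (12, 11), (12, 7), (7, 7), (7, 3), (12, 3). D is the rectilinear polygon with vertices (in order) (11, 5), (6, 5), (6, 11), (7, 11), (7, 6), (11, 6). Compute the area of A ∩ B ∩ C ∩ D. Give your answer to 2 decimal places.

6.00

The intersection is the polygon with vertices (7,11), (7,7), (7,6), (7,5), (6,5), (6,11).
By the shoelace formula its area is 6.00.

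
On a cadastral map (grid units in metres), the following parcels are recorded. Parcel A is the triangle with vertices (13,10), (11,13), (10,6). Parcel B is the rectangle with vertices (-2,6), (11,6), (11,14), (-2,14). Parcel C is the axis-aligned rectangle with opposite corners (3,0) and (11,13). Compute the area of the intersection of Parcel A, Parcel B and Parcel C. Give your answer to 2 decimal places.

The intersection is the polygon with vertices (11,7.333), (10,6), (11,13).
By the shoelace formula its area is 2.83.

2.83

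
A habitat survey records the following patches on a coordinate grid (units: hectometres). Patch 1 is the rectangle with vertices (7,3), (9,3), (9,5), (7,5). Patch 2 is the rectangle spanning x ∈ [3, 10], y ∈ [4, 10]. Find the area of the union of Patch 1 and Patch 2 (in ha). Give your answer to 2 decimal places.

By inclusion–exclusion:
Individual areas: |Patch 1| = 4, |Patch 2| = 42.
|Patch 1∩Patch 2|: x∈[7,9], y∈[4,5] → 2·1 = 2.
|Patch 1 ∪ Patch 2| = 46 − 2 = 44.00.

44.00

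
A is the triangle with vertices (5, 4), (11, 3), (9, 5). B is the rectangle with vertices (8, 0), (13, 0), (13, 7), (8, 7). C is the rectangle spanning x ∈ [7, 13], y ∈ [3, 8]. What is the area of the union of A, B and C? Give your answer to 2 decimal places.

45.83

By inclusion–exclusion:
Individual areas: |A| = 5, |B| = 35, |C| = 30.
|A∩B| = 3.125.
|A∩C| = 4.1667.
|B∩C|: x∈[8,13], y∈[3,7] → 5·4 = 20.
|A∩B∩C| = 3.125.
|A ∪ B ∪ C| = 70 − 27.2917 + 3.125 = 45.83.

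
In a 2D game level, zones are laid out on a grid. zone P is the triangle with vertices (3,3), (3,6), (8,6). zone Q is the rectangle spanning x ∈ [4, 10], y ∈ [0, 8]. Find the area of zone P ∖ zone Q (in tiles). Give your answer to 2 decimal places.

|zone P| = 7.5, |zone P∩zone Q| = 4.8.
|zone P ∖ zone Q| = |zone P| − |zone P∩zone Q| = 7.5 − 4.8 = 2.70.

2.70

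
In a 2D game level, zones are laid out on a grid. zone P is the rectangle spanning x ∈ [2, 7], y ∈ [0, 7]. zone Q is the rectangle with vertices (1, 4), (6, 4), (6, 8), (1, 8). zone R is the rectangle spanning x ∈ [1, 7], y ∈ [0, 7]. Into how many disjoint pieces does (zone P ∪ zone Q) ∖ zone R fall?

1

(zone P ∪ zone Q) ∖ zone R is a single connected region.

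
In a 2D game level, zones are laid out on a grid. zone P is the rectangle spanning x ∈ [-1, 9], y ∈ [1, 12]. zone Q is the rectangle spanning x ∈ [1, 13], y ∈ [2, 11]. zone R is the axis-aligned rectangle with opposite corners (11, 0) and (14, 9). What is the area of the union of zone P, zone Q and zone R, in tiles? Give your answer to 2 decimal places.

159.00

By inclusion–exclusion:
Individual areas: |zone P| = 110, |zone Q| = 108, |zone R| = 27.
|zone P∩zone Q|: x∈[1,9], y∈[2,11] → 8·9 = 72.
|zone P∩zone R| = 0 (no overlap).
|zone Q∩zone R|: x∈[11,13], y∈[2,9] → 2·7 = 14.
|zone P∩zone Q∩zone R| = 0.
|zone P ∪ zone Q ∪ zone R| = 245 − 86 + 0 = 159.00.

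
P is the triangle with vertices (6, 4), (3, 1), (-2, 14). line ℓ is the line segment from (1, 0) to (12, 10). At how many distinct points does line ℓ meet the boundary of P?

2

The segment meets the boundary at (5.747,4.316), (2.767,1.606).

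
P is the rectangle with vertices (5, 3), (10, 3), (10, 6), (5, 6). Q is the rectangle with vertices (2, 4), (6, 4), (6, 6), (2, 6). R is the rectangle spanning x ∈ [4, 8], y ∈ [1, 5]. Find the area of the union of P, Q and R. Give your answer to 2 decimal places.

By inclusion–exclusion:
Individual areas: |P| = 15, |Q| = 8, |R| = 16.
|P∩Q|: x∈[5,6], y∈[4,6] → 1·2 = 2.
|P∩R|: x∈[5,8], y∈[3,5] → 3·2 = 6.
|Q∩R|: x∈[4,6], y∈[4,5] → 2·1 = 2.
|P∩Q∩R| = 1.
|P ∪ Q ∪ R| = 39 − 10 + 1 = 30.00.

30.00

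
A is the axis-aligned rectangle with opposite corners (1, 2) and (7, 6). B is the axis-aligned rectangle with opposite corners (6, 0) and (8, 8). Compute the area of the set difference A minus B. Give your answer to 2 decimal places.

20.00

|A∩B|: x∈[6,7], y∈[2,6] → 1·4 = 4.
|A| = 24.
|A ∖ B| = |A| − |A∩B| = 24 − 4 = 20.00.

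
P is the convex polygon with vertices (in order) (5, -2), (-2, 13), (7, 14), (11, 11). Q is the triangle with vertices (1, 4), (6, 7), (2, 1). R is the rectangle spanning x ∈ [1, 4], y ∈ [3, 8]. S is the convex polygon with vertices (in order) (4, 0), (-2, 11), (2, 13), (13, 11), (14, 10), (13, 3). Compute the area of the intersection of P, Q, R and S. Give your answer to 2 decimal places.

The intersection is the polygon with vertices (4,4), (3.333,3), (2.667,3), (1.938,4.562), (4,5.8).
By the shoelace formula its area is 3.60.

3.60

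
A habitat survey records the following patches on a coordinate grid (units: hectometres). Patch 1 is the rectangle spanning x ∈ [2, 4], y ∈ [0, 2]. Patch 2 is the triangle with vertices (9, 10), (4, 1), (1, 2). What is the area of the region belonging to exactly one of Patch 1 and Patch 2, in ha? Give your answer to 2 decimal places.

|Patch 1| = 4, |Patch 2| = 16, |Patch 1∩Patch 2| = 1.3333.
|Patch 1 △ Patch 2| = |Patch 1| + |Patch 2| − 2·|Patch 1∩Patch 2| = 4 + 16 − 2.6667 = 17.33.

17.33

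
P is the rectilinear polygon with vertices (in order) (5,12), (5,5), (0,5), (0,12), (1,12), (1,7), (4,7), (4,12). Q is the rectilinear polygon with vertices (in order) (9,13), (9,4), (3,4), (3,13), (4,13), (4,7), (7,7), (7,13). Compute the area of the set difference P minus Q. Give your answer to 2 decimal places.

16.00

|P| = 20, |P∩Q| = 4.
|P ∖ Q| = |P| − |P∩Q| = 20 − 4 = 16.00.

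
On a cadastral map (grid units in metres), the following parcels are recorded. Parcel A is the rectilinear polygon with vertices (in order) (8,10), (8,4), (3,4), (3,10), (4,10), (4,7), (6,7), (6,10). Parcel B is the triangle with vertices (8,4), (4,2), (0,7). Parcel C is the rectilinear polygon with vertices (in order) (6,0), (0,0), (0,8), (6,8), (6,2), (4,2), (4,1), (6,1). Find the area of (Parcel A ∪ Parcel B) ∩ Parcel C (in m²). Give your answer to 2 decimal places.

|Parcel A ∪ Parcel B| = 33.3125.
|(Parcel A ∪ Parcel B) ∩ Parcel C| = 18.31.

18.31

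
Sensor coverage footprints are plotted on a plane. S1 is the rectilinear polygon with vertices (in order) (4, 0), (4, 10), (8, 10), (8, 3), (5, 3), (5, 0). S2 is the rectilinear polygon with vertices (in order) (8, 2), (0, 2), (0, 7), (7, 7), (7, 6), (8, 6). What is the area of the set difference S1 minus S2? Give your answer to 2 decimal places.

15.00

|S1| = 31, |S1∩S2| = 16.
|S1 ∖ S2| = |S1| − |S1∩S2| = 31 − 16 = 15.00.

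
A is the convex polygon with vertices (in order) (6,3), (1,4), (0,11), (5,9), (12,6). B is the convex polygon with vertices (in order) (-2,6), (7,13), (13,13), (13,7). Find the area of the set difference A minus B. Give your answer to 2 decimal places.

31.47

|A| = 50.5, |A∩B| = 19.0297.
|A ∖ B| = |A| − |A∩B| = 50.5 − 19.0297 = 31.47.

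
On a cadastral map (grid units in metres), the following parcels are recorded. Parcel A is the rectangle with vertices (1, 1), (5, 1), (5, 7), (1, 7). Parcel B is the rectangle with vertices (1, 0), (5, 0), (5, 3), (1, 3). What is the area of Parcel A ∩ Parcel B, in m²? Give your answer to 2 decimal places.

8.00

|Parcel A∩Parcel B|: x∈[1,5], y∈[1,3] → 4·2 = 8.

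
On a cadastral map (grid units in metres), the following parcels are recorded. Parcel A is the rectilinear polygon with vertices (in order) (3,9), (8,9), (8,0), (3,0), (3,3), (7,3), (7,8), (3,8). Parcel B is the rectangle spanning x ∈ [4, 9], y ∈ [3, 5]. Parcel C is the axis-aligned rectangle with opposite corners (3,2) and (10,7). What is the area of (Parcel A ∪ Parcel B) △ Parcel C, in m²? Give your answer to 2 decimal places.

34.00

|Parcel A ∪ Parcel B| = 33.
|(Parcel A ∪ Parcel B) ∩ Parcel C| = 17.
|(Parcel A ∪ Parcel B) △ Parcel C| = 33 + 35 − 34 = 34.00.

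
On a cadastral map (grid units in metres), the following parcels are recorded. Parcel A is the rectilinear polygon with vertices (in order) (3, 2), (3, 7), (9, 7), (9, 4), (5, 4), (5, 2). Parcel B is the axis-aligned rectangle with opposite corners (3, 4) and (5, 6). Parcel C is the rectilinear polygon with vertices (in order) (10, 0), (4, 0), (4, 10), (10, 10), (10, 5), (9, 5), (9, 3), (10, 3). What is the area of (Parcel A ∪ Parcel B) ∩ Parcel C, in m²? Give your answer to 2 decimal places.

17.00

The region (Parcel A ∪ Parcel B) ∩ Parcel C is the polygon with vertices (9,7), (9,5), (9,4), (5,4), (5,2), (4,2), (4,7).
By the shoelace formula its area is 17.00.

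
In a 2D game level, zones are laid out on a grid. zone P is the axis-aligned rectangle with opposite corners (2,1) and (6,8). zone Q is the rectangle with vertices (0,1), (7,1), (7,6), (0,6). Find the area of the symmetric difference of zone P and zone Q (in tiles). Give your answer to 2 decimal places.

23.00

|zone P∩zone Q|: x∈[2,6], y∈[1,6] → 4·5 = 20.
|zone P △ zone Q| = |zone P| + |zone Q| − 2·|zone P∩zone Q| = 28 + 35 − 40 = 23.00.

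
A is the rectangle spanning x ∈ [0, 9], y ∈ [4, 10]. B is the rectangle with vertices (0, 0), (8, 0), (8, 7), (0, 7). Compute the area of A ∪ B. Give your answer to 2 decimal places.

86.00

By inclusion–exclusion:
Individual areas: |A| = 54, |B| = 56.
|A∩B|: x∈[0,8], y∈[4,7] → 8·3 = 24.
|A ∪ B| = 110 − 24 = 86.00.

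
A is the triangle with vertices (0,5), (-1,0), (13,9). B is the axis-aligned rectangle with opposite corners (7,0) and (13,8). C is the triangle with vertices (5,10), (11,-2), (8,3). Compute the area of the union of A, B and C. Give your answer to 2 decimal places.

73.84

By inclusion–exclusion:
Individual areas: |A| = 30.5, |B| = 48, |C| = 3.
|A∩B| = 5.1857.
|A∩C| = 0.4719.
|B∩C| = 2.1333.
|A∩B∩C| = 0.1329.
|A ∪ B ∪ C| = 81.5 − 7.791 + 0.1329 = 73.84.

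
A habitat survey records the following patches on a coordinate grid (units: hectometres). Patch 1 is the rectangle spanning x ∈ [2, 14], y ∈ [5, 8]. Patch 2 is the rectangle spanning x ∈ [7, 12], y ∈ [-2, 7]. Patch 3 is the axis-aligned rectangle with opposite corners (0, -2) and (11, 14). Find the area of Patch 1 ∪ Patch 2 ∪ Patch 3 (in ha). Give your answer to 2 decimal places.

192.00

By inclusion–exclusion:
Individual areas: |Patch 1| = 36, |Patch 2| = 45, |Patch 3| = 176.
|Patch 1∩Patch 2|: x∈[7,12], y∈[5,7] → 5·2 = 10.
|Patch 1∩Patch 3|: x∈[2,11], y∈[5,8] → 9·3 = 27.
|Patch 2∩Patch 3|: x∈[7,11], y∈[-2,7] → 4·9 = 36.
|Patch 1∩Patch 2∩Patch 3| = 8.
|Patch 1 ∪ Patch 2 ∪ Patch 3| = 257 − 73 + 8 = 192.00.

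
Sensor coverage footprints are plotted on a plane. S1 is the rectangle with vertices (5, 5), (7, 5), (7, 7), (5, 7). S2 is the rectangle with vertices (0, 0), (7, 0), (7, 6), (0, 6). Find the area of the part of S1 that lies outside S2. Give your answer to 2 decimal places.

|S1∩S2|: x∈[5,7], y∈[5,6] → 2·1 = 2.
|S1| = 4.
|S1 ∖ S2| = |S1| − |S1∩S2| = 4 − 2 = 2.00.

2.00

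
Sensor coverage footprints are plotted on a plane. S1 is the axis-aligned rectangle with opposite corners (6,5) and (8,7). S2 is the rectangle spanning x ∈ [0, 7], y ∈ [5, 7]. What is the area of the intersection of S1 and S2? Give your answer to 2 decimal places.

2.00

|S1∩S2|: x∈[6,7], y∈[5,7] → 1·2 = 2.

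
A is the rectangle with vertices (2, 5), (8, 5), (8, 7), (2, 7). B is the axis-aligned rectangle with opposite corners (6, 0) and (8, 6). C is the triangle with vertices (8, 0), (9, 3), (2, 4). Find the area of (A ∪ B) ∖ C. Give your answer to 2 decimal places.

16.76

|A ∪ B| = 22.
|(A ∪ B) ∩ C| = 5.2381.
|(A ∪ B) ∖ C| = 22 − 5.2381 = 16.76.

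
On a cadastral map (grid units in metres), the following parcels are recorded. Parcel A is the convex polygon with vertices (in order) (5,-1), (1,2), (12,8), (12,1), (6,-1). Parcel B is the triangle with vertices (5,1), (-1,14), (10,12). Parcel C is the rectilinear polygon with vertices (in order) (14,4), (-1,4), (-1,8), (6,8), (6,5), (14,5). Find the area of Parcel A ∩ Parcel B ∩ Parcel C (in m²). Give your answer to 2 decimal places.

The intersection is the polygon with vertices (6.364,4), (4.667,4), (6.5,5), (6.818,5).
By the shoelace formula its area is 1.01.

1.01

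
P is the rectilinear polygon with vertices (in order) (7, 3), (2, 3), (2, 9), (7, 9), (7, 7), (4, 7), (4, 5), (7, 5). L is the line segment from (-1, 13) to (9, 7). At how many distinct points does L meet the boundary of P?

2

The segment meets the boundary at (7,8.2), (5.667,9).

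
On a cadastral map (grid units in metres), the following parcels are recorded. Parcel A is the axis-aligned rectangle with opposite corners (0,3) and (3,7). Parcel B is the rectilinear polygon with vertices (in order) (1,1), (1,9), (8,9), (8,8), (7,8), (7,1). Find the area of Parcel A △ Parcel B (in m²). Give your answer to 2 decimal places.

45.00

|Parcel A| = 12, |Parcel B| = 49, |Parcel A∩Parcel B| = 8.
|Parcel A △ Parcel B| = |Parcel A| + |Parcel B| − 2·|Parcel A∩Parcel B| = 12 + 49 − 16 = 45.00.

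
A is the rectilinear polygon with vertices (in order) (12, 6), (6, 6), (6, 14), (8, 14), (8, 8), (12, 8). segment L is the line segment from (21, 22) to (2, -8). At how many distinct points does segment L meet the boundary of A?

The segment meets the boundary at (10.867,6), (12,7.789).

2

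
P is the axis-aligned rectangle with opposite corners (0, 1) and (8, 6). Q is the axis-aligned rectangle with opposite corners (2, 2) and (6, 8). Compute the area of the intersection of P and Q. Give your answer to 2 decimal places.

|P∩Q|: x∈[2,6], y∈[2,6] → 4·4 = 16.

16.00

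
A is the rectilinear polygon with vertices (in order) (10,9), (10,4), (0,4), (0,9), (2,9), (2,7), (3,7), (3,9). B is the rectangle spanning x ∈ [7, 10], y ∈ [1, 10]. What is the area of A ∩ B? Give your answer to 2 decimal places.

The intersection is the polygon with vertices (10,4), (7,4), (7,9), (10,9).
By the shoelace formula its area is 15.00.

15.00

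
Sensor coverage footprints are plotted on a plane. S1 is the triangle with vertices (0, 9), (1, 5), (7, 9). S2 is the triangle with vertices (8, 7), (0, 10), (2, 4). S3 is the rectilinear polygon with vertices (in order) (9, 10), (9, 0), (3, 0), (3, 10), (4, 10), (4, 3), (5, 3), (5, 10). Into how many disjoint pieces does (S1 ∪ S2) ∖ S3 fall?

(S1 ∪ S2) ∖ S3 splits into 2 disjoint pieces (area 11.9621, area 3.75).

2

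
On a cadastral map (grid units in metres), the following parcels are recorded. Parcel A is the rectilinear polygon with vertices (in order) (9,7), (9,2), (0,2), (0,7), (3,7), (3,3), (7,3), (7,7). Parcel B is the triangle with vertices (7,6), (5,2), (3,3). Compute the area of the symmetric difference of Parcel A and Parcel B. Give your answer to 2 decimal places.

|Parcel A| = 29, |Parcel B| = 5, |Parcel A∩Parcel B| = 1.25.
|Parcel A △ Parcel B| = |Parcel A| + |Parcel B| − 2·|Parcel A∩Parcel B| = 29 + 5 − 2.5 = 31.50.

31.50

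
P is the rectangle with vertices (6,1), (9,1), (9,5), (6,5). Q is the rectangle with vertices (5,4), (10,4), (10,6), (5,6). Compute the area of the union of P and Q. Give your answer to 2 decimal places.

19.00

By inclusion–exclusion:
Individual areas: |P| = 12, |Q| = 10.
|P∩Q|: x∈[6,9], y∈[4,5] → 3·1 = 3.
|P ∪ Q| = 22 − 3 = 19.00.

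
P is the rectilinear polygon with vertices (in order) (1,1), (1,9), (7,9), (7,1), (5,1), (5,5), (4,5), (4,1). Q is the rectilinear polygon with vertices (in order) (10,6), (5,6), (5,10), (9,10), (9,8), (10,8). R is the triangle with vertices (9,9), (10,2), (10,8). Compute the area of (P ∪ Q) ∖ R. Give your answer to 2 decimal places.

54.57

|P ∪ Q| = 56.
|(P ∪ Q) ∩ R| = 1.4286.
|(P ∪ Q) ∖ R| = 56 − 1.4286 = 54.57.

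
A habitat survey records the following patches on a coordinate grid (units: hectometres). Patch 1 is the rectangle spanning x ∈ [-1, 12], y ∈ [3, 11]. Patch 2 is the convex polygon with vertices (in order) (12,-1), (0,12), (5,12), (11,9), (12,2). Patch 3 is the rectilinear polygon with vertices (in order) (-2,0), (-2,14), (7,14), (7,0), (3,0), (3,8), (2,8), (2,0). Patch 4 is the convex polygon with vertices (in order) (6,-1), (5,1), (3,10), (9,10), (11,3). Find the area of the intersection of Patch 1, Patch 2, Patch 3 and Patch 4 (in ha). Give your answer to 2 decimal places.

The intersection is the polygon with vertices (7,4.417), (3.366,8.354), (3,10), (7,10).
By the shoelace formula its area is 13.44.

13.44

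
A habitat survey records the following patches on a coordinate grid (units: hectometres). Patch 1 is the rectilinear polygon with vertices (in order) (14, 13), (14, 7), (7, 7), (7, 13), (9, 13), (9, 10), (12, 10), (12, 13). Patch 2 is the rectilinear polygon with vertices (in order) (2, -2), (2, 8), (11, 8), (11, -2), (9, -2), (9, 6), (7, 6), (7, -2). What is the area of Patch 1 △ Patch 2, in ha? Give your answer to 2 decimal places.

99.00

|Patch 1| = 33, |Patch 2| = 74, |Patch 1∩Patch 2| = 4.
|Patch 1 △ Patch 2| = |Patch 1| + |Patch 2| − 2·|Patch 1∩Patch 2| = 33 + 74 − 8 = 99.00.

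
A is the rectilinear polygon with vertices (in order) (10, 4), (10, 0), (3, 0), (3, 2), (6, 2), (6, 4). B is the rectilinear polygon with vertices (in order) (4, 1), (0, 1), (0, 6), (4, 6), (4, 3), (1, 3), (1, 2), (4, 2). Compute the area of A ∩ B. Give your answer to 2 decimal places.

The intersection is the polygon with vertices (3,2), (4,2), (4,1), (3,1).
By the shoelace formula its area is 1.00.

1.00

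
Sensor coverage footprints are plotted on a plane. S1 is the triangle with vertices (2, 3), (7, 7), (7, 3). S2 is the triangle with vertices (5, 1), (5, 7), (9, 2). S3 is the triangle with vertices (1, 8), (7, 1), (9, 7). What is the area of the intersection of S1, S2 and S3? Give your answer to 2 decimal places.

4.83

The intersection is the polygon with vertices (7,4.5), (7,3), (5.286,3), (5,3.333), (5,5.4), (5.78,6.024).
By the shoelace formula its area is 4.83.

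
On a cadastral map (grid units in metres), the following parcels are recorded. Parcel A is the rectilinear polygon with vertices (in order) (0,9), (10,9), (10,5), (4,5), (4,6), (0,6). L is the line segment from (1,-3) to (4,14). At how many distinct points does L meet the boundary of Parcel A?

The segment meets the boundary at (3.118,9), (2.588,6).

2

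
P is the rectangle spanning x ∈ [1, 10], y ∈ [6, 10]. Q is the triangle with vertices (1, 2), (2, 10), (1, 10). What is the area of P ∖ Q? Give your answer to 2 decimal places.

|P| = 36, |P∩Q| = 3.
|P ∖ Q| = |P| − |P∩Q| = 36 − 3 = 33.00.

33.00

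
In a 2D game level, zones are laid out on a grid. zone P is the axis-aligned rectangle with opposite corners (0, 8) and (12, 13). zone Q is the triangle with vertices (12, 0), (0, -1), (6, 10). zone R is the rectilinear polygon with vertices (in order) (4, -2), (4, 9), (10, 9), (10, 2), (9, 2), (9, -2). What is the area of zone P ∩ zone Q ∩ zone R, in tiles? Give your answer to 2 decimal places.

The intersection is the polygon with vertices (5.455,9), (6.6,9), (7.2,8), (4.909,8).
By the shoelace formula its area is 1.72.

1.72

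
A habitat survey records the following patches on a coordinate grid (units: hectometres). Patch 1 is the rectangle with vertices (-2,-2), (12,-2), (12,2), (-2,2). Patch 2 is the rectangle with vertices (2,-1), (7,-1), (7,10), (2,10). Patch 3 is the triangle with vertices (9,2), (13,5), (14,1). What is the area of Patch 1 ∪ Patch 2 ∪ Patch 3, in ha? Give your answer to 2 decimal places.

By inclusion–exclusion:
Individual areas: |Patch 1| = 56, |Patch 2| = 55, |Patch 3| = 9.5.
|Patch 1∩Patch 2|: x∈[2,7], y∈[-1,2] → 5·3 = 15.
|Patch 1∩Patch 3| = 0.9.
|Patch 2∩Patch 3| = 0.
|Patch 1∩Patch 2∩Patch 3| = 0.
|Patch 1 ∪ Patch 2 ∪ Patch 3| = 120.5 − 15.9 + 0 = 104.60.

104.60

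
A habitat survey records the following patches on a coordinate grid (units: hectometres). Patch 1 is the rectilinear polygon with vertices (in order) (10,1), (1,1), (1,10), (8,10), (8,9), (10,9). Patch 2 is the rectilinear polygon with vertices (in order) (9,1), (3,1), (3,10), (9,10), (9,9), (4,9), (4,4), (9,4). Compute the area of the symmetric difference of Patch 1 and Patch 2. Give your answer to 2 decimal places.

52.00

|Patch 1| = 79, |Patch 2| = 29, |Patch 1∩Patch 2| = 28.
|Patch 1 △ Patch 2| = |Patch 1| + |Patch 2| − 2·|Patch 1∩Patch 2| = 79 + 29 − 56 = 52.00.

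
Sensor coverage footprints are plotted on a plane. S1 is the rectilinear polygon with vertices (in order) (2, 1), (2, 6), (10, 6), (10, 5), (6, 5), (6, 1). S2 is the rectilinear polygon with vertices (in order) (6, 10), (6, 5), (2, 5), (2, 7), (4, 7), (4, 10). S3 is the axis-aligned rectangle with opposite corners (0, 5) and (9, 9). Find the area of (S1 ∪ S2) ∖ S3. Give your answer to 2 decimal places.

|S1 ∪ S2| = 34.
|(S1 ∪ S2) ∩ S3| = 15.
|(S1 ∪ S2) ∖ S3| = 34 − 15 = 19.00.

19.00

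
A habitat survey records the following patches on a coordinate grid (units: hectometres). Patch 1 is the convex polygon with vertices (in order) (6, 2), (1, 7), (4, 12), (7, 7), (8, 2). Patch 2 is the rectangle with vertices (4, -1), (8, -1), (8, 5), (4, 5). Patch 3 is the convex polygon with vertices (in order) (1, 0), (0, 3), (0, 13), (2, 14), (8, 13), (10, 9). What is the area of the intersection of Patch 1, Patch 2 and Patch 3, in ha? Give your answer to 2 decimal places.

The intersection is the polygon with vertices (4,5), (6,5), (4.5,3.5), (4,4).
By the shoelace formula its area is 1.75.

1.75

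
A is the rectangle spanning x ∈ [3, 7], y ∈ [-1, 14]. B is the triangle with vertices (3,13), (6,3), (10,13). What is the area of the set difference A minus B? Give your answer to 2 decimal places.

36.25

|A| = 60, |A∩B| = 23.75.
|A ∖ B| = |A| − |A∩B| = 60 − 23.75 = 36.25.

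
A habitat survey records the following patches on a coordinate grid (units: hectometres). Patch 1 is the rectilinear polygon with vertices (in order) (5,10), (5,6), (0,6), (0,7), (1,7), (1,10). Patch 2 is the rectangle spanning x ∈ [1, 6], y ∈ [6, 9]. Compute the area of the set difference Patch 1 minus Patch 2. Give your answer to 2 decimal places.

5.00

|Patch 1| = 17, |Patch 1∩Patch 2| = 12.
|Patch 1 ∖ Patch 2| = |Patch 1| − |Patch 1∩Patch 2| = 17 − 12 = 5.00.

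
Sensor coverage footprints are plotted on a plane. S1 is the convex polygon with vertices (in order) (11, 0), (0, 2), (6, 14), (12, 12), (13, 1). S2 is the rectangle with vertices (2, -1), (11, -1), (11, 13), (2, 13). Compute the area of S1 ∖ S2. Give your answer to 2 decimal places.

23.78

|S1| = 120.5, |S1∩S2| = 96.7197.
|S1 ∖ S2| = |S1| − |S1∩S2| = 120.5 − 96.7197 = 23.78.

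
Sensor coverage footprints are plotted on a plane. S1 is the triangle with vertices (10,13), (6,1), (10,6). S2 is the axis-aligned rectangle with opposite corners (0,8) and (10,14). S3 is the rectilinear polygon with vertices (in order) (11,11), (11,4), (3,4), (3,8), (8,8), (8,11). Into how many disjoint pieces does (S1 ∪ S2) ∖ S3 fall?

(S1 ∪ S2) ∖ S3 splits into 2 disjoint pieces (area 2.1, area 54).

2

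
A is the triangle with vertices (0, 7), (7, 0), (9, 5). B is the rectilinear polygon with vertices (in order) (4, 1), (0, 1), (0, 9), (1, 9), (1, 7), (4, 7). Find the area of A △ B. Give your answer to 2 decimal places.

|A| = 24.5, |B| = 26, |A∩B| = 6.2222.
|A △ B| = |A| + |B| − 2·|A∩B| = 24.5 + 26 − 12.4444 = 38.06.

38.06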